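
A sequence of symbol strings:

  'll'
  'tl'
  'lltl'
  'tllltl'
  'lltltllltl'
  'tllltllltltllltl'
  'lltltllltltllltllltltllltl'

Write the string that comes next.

tllltllltltllltllltltllltltllltllltltllltl

From term 3 onward, concatenate the second-to-last term with the last: ll·tl = lltl, tl·lltl = tllltl, …
So term 8 is tllltllltltllltl·lltltllltltllltllltltllltl.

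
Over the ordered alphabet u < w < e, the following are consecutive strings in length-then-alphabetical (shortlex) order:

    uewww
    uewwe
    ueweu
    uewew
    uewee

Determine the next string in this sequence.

The successor of uewee increments the rightmost position that isn't already e and resets every position after it to u.

ueeuu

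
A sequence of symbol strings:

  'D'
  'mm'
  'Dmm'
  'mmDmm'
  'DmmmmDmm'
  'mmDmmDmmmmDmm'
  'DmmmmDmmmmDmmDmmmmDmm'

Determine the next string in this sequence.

mmDmmDmmmmDmmDmmmmDmmmmDmmDmmmmDmm

From term 3 onward, concatenate the second-to-last term with the last: D·mm = Dmm, mm·Dmm = mmDmm, …
So term 8 is mmDmmDmmmmDmm·DmmmmDmmmmDmmDmmmmDmm.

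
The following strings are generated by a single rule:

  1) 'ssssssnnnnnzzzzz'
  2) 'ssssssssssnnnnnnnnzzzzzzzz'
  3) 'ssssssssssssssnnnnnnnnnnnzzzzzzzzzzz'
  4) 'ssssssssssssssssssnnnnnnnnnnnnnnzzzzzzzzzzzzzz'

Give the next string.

ssssssssssssssssssssssnnnnnnnnnnnnnnnnnzzzzzzzzzzzzzzzzz

Each string has the form s^{4n+2} n^{3n+2} z^{3n+2} (n = 1, 2, …).
At n = 5 the blocks have lengths 22, 17, 17.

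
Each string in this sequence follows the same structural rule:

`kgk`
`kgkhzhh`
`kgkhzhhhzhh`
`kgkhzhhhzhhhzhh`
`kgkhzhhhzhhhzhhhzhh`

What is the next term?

kgkhzhhhzhhhzhhhzhhhzhh

Each term is the previous one with hzhh appended.
So the next term is kgkhzhhhzhhhzhhhzhh·hzhh.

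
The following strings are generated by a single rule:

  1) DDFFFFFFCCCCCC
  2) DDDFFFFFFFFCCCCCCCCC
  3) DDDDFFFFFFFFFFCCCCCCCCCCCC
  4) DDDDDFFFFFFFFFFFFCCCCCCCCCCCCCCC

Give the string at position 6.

Reading off run lengths: D runs 2, 3, 4, 5; F runs 6, 8, 10, 12; C runs 6, 9, 12, 15 — each is linear in n, where the shown terms are n = 2, 3, 4, 5.
For term 6, n = 7, so the run lengths are 7, 16, 21.

DDDDDDDFFFFFFFFFFFFFFFFCCCCCCCCCCCCCCCCCCCCC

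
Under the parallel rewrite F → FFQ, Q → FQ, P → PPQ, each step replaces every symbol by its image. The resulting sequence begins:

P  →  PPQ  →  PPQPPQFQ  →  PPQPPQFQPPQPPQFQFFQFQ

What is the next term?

Replace each of the 21 characters of PPQPPQFQPPQPPQFQFFQFQ in place — PPQ PPQ FQ PPQ PPQ FQ FFQ FQ PPQ PPQ FQ PPQ PPQ FQ FFQ FQ FFQ FFQ FQ FFQ FQ — and concatenate.

PPQPPQFQPPQPPQFQFFQFQPPQPPQFQPPQPPQFQFFQFQFFQFFQFQFFQFQ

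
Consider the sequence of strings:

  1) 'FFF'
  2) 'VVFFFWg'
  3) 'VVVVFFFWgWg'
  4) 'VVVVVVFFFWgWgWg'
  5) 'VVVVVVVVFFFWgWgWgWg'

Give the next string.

Every step adds VV to the front and Wg to the end of the previous string.
One more step from VVVVVVVVFFFWgWgWgWg gives the answer.

VVVVVVVVVVFFFWgWgWgWgWg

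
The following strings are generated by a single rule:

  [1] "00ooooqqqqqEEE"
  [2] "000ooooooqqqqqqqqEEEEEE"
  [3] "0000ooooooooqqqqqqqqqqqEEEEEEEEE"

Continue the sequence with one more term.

00000ooooooooooqqqqqqqqqqqqqqEEEEEEEEEEEE

Reading off run lengths: 0 runs 2, 3, 4; o runs 4, 6, 8; q runs 5, 8, 11; E runs 3, 6, 9 — each is linear in n (n = 1, 2, …).
Setting n = 4 gives 5, 10, 14, 12 characters in each block.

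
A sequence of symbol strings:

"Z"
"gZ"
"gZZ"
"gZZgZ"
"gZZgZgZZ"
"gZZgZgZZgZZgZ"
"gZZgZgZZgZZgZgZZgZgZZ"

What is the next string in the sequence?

gZZgZgZZgZZgZgZZgZgZZgZZgZgZZgZZgZ

From term 3 onward, concatenate the last term with the second-to-last: gZ·Z = gZZ, gZZ·gZ = gZZgZ, …
Continuing: gZZgZgZZgZZgZgZZgZgZZ · gZZgZgZZgZZgZ gives term 8.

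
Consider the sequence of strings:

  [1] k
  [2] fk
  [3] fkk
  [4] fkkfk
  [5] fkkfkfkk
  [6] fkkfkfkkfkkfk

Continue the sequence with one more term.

From term 3 onward, concatenate the last term with the second-to-last: fk·k = fkk, fkk·fk = fkkfk, …
The next term joins fkkfkfkkfkkfk and fkkfkfkk.

fkkfkfkkfkkfkfkkfkfkk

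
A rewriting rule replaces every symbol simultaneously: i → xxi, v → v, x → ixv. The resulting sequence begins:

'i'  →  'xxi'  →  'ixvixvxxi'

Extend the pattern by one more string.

Rewriting each symbol of ixvixvxxi: i→xxi, x→ixv, v→v, i→xxi, x→ixv, v→v, x→ixv, x→ixv, i→xxi, which concatenates to xxi ixv v xxi ixv v ixv ixv xxi.

xxiixvvxxiixvvixvixvxxi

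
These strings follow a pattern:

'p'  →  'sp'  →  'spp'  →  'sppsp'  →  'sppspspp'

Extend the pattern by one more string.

From term 3 onward, concatenate the last term with the second-to-last: sp·p = spp, spp·sp = sppsp, …
So term 6 is sppspspp·sppsp.

sppspsppsppsp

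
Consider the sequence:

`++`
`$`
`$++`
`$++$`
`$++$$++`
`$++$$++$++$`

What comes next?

$++$$++$++$$++$$++

Each term (from the third on) is the previous term followed by the one before it: term 3 = $·++ = $++.
The next term joins $++$$++$++$ and $++$$++.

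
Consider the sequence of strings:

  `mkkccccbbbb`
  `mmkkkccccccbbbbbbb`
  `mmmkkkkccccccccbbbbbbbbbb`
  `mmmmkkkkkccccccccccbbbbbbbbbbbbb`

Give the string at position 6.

Reading off run lengths: m runs 1, 2, 3, 4; k runs 2, 3, 4, 5; c runs 4, 6, 8, 10; b runs 4, 7, 10, 13 — each is linear in n (n = 1, 2, …).
For term 6, n = 6, so the run lengths are 6, 7, 14, 19.

mmmmmmkkkkkkkccccccccccccccbbbbbbbbbbbbbbbbbbb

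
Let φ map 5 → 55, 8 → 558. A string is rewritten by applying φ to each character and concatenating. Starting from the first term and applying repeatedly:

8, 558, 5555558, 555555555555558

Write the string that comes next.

5555555555555555555555555555558

φ(555555555555558) expands symbol-by-symbol to 55 55 55 55 55 55 55 55 55 55 55 55 55 55 558; joining the 15 pieces gives the next term.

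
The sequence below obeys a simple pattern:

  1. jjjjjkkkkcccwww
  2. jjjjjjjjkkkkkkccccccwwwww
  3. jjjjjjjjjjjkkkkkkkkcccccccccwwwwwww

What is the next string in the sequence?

jjjjjjjjjjjjjjkkkkkkkkkkccccccccccccwwwwwwwww

Each string has the form j^{3n+2} k^{2n+2} c^{3n} w^{2n+1} (n = 1, 2, …).
For the next term, n = 4, so the run lengths are 14, 10, 12, 9.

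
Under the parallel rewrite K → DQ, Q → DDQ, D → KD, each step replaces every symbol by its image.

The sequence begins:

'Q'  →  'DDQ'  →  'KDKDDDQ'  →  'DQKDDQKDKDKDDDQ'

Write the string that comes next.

Rewriting the 15 symbols of DQKDDQKDKDKDDDQ one by one yields KD DDQ DQ KD KD DDQ DQ KD DQ KD DQ KD KD KD DDQ; concatenated:

KDDDQDQKDKDDDQDQKDDQKDDQKDKDKDDDQ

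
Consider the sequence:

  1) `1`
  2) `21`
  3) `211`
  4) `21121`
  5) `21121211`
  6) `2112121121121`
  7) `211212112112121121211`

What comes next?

This is a Fibonacci-style word recurrence s(k) = s(k−1)·s(k−2): e.g. 21·1 = 211.
The next term joins 211212112112121121211 and 2112121121121.

2112121121121211212112112121121121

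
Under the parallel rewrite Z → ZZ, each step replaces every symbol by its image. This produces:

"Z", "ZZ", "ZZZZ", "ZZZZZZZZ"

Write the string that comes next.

ZZZZZZZZZZZZZZZZ

Expanding ZZZZZZZZ: Z→ZZ, Z→ZZ, Z→ZZ, Z→ZZ, Z→ZZ, Z→ZZ, Z→ZZ, Z→ZZ. Concatenated: ZZ ZZ ZZ ZZ ZZ ZZ ZZ ZZ.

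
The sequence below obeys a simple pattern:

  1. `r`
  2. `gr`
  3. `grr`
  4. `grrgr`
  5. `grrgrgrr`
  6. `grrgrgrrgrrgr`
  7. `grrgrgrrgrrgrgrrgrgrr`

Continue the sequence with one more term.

This is a Fibonacci-style word recurrence s(k) = s(k−1)·s(k−2): e.g. gr·r = grr.
The next term joins grrgrgrrgrrgrgrrgrgrr and grrgrgrrgrrgr.

grrgrgrrgrrgrgrrgrgrrgrrgrgrrgrrgr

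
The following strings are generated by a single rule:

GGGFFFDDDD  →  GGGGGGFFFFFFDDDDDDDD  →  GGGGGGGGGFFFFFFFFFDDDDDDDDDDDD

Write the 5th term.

Reading off run lengths: G runs 3, 6, 9; F runs 3, 6, 9; D runs 4, 8, 12 — each is linear in n (n = 1, 2, …).
Setting n = 5 gives 15, 15, 20 characters in each block.

GGGGGGGGGGGGGGGFFFFFFFFFFFFFFFDDDDDDDDDDDDDDDDDDDD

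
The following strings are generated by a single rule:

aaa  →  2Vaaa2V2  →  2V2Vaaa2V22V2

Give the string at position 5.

Each term wraps the previous one in 2V on the left and 2V2 on the right.
From 2V2Vaaa2V22V2, 2 further steps: 2V2Vaaa2V22V2 → 2V2V2Vaaa2V22V22V2 → (answer).

2V2V2V2Vaaa2V22V22V22V2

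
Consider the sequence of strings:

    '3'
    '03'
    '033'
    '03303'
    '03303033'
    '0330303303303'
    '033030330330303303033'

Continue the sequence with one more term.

0330303303303033030330330303303303

Each term (from the third on) is the previous term followed by the one before it: term 3 = 03·3 = 033.
So term 8 is 033030330330303303033·0330303303303.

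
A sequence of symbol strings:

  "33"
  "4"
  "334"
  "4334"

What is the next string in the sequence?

Each term (from the third on) is the two preceding terms concatenated in order: term 3 = 33·4 = 334.
The next term joins 334 and 4334.

3344334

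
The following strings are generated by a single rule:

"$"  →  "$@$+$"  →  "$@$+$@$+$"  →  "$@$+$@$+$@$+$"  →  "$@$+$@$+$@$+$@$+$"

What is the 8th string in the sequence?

The strings grow by a fixed prefix $@$+ each time.
From $@$+$@$+$@$+$@$+$, 3 further steps: $@$+$@$+$@$+$@$+$ → $@$+$@$+$@$+$@$+$@$+$ → $@$+$@$+$@$+$@$+$@$+$@$+$ → (answer).

$@$+$@$+$@$+$@$+$@$+$@$+$@$+$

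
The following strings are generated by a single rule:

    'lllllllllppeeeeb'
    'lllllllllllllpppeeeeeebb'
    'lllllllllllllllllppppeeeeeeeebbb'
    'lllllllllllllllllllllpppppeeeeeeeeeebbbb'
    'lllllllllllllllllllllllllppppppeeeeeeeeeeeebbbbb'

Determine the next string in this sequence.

Reading off run lengths: l runs 9, 13, 17, 21, 25; p runs 2, 3, 4, 5, 6; e runs 4, 6, 8, 10, 12; b runs 1, 2, 3, 4, 5 — each is linear in n, where the shown terms are n = 2, 3, 4, 5, 6.
At n = 7 the blocks have lengths 29, 7, 14, 6.

lllllllllllllllllllllllllllllpppppppeeeeeeeeeeeeeebbbbbb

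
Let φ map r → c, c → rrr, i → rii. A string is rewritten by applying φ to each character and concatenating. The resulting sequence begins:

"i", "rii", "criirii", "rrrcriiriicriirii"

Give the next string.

Rewriting the 17 symbols of rrrcriiriicriirii one by one yields c c c rrr c rii rii c rii rii rrr c rii rii c rii rii; concatenated:

cccrrrcriiriicriiriirrrcriiriicriirii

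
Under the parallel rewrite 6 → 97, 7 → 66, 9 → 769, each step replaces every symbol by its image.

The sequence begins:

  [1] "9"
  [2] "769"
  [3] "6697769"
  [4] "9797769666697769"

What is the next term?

7696676966669776997979797769666697769

Replace each of the 16 characters of 9797769666697769 in place — 769 66 769 66 66 97 769 97 97 97 97 769 66 66 97 769 — and concatenate.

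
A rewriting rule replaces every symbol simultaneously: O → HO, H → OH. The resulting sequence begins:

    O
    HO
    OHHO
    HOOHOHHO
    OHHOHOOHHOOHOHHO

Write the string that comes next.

Rewriting the 16 symbols of OHHOHOOHHOOHOHHO one by one yields HO OH OH HO OH HO HO OH OH HO HO OH HO OH OH HO; concatenated:

HOOHOHHOOHHOHOOHOHHOHOOHHOOHOHHO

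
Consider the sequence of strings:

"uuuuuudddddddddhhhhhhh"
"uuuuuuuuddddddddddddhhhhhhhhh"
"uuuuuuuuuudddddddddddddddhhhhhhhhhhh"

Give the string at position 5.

Reading off run lengths: u runs 6, 8, 10; d runs 9, 12, 15; h runs 7, 9, 11 — each is linear in n, where the shown terms are n = 3, 4, 5.
For term 5, n = 7, so the run lengths are 14, 21, 15.

uuuuuuuuuuuuuudddddddddddddddddddddhhhhhhhhhhhhhhh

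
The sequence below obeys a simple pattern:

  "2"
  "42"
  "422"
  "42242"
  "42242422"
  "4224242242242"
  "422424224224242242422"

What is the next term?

Each term (from the third on) is the previous term followed by the one before it: term 3 = 42·2 = 422.
The next term joins 422424224224242242422 and 4224242242242.

4224242242242422424224224242242242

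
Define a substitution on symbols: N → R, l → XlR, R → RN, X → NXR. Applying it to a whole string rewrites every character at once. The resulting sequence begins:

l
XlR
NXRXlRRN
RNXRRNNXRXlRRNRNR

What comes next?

Applying the rule to each of the 17 symbols of RNXRRNNXRXlRRNRNR gives the pieces RN R NXR RN RN R R NXR RN NXR XlR RN RN R RN R RN, which concatenate to the answer.

RNRNXRRNRNRRNXRRNNXRXlRRNRNRRNRRN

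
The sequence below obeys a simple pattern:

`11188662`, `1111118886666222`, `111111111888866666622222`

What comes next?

Reading off run lengths: 1 runs 3, 6, 9; 8 runs 2, 3, 4; 6 runs 2, 4, 6; 2 runs 1, 3, 5 — each is linear in n (n = 1, 2, …).
At n = 4 the blocks have lengths 12, 5, 8, 7.

11111111111188888666666662222222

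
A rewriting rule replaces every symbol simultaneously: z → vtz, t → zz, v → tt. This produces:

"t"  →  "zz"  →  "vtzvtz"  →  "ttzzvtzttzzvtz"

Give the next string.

Rewriting the 14 symbols of ttzzvtzttzzvtz one by one yields zz zz vtz vtz tt zz vtz zz zz vtz vtz tt zz vtz; concatenated:

zzzzvtzvtzttzzvtzzzzzvtzvtzttzzvtz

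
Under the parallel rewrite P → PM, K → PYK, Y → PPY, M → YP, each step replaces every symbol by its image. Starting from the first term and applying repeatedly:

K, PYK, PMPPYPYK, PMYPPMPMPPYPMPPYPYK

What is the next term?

PMYPPPYPMPMYPPMYPPMPMPPYPMYPPMPMPPYPMPPYPYK

Replace each of the 19 characters of PMYPPMPMPPYPMPPYPYK in place — PM YP PPY PM PM YP PM YP PM PM PPY PM YP PM PM PPY PM PPY PYK — and concatenate.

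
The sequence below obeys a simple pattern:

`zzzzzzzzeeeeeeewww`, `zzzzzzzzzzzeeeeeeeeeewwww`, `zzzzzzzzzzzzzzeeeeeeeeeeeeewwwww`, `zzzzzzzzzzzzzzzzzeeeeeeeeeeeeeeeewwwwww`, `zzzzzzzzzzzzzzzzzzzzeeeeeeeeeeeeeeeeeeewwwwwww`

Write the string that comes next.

Term n consists of 3n-1 z's, followed by 3n-2 e's, followed by n w's, where the shown terms are n = 3, 4, 5, 6, 7.
Setting n = 8 gives 23, 22, 8 characters in each block.

zzzzzzzzzzzzzzzzzzzzzzzeeeeeeeeeeeeeeeeeeeeeewwwwwwww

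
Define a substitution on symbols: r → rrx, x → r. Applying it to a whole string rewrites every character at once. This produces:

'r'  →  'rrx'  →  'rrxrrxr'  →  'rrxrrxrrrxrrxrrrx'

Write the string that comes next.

Replace each of the 17 characters of rrxrrxrrrxrrxrrrx in place — rrx rrx r rrx rrx r rrx rrx rrx r rrx rrx r rrx rrx rrx r — and concatenate.

rrxrrxrrrxrrxrrrxrrxrrxrrrxrrxrrrxrrxrrxr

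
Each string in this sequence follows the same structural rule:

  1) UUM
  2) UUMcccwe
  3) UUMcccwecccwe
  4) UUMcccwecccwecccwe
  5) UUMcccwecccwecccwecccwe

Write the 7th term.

The strings grow by a fixed suffix cccwe each time.
From UUMcccwecccwecccwecccwe, 2 further steps: UUMcccwecccwecccwecccwe → UUMcccwecccwecccwecccwecccwe → (answer).

UUMcccwecccwecccwecccwecccwecccwe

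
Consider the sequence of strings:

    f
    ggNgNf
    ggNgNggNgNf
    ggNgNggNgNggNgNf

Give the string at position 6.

Each term is the previous one with ggNgN prepended.
From ggNgNggNgNggNgNf, 2 further steps: ggNgNggNgNggNgNf → ggNgNggNgNggNgNggNgNf → (answer).

ggNgNggNgNggNgNggNgNggNgNf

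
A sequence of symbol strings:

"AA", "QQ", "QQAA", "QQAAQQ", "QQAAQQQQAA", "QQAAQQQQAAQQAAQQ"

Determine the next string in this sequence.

This is a Fibonacci-style word recurrence s(k) = s(k−1)·s(k−2): e.g. QQ·AA = QQAA.
Continuing: QQAAQQQQAAQQAAQQ · QQAAQQQQAA gives term 7.

QQAAQQQQAAQQAAQQQQAAQQQQAA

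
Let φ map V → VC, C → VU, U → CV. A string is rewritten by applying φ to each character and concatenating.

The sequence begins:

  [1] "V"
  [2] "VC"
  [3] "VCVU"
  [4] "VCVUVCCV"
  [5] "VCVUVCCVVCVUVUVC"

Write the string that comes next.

VCVUVCCVVCVUVUVCVCVUVCCVVCCVVCVU

Replace each of the 16 characters of VCVUVCCVVCVUVUVC in place — VC VU VC CV VC VU VU VC VC VU VC CV VC CV VC VU — and concatenate.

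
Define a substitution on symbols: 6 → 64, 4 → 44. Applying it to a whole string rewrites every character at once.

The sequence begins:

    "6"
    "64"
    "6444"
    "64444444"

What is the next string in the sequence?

6444444444444444

Rewriting each symbol of 64444444: 6→64, 4→44, 4→44, 4→44, 4→44, 4→44, 4→44, 4→44, which concatenates to 64 44 44 44 44 44 44 44.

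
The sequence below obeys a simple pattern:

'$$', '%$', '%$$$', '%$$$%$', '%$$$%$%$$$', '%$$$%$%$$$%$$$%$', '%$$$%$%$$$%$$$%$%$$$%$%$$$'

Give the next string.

%$$$%$%$$$%$$$%$%$$$%$%$$$%$$$%$%$$$%$$$%$

This is a Fibonacci-style word recurrence s(k) = s(k−1)·s(k−2): e.g. %$·$$ = %$$$.
So term 8 is %$$$%$%$$$%$$$%$%$$$%$%$$$·%$$$%$%$$$%$$$%$.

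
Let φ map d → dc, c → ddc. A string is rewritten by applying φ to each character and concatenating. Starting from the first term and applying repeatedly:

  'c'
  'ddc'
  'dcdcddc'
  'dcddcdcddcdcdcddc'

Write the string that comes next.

dcddcdcdcddcdcddcdcdcddcdcddcdcddcdcdcddc

Applying the rule to each of the 17 symbols of dcddcdcddcdcdcddc gives the pieces dc ddc dc dc ddc dc ddc dc dc ddc dc ddc dc ddc dc dc ddc, which concatenate to the answer.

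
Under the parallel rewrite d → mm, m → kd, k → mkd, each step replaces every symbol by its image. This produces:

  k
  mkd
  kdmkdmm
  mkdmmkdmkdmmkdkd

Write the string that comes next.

kdmkdmmkdkdmkdmmkdmkdmmkdkdmkdmmmkdmm

Replace each of the 16 characters of mkdmmkdmkdmmkdkd in place — kd mkd mm kd kd mkd mm kd mkd mm kd kd mkd mm mkd mm — and concatenate.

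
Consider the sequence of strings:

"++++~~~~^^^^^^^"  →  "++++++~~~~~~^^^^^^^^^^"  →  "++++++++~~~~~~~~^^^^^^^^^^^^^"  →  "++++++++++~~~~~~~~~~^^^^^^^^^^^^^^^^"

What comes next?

++++++++++++~~~~~~~~~~~~^^^^^^^^^^^^^^^^^^^

Each string has the form +^{2n} ~^{2n} ^^{3n+1}, where the shown terms are n = 2, 3, 4, 5.
Setting n = 6 gives 12, 12, 19 characters in each block.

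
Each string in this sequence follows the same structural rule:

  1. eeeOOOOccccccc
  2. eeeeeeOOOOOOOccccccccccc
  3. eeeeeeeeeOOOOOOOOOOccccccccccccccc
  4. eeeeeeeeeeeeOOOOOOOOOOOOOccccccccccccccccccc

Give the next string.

eeeeeeeeeeeeeeeOOOOOOOOOOOOOOOOccccccccccccccccccccccc

The n-th term is 3n e's then 3n+1 O's then 4n+3 c's (n = 1, 2, …).
Setting n = 5 gives 15, 16, 23 characters in each block.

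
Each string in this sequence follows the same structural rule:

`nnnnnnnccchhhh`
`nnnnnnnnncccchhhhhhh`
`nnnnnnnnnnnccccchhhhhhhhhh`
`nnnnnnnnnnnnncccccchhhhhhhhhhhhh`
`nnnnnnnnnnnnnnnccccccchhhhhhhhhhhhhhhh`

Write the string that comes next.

Each string has the form n^{2n+3} c^{n+1} h^{3n-2}, where the shown terms are n = 2, 3, 4, 5, 6.
Setting n = 7 gives 17, 8, 19 characters in each block.

nnnnnnnnnnnnnnnnncccccccchhhhhhhhhhhhhhhhhhh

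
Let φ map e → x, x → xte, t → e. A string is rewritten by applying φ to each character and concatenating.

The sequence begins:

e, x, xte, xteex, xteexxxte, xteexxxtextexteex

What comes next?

Rewriting the 17 symbols of xteexxxtextexteex one by one yields xte e x x xte xte xte e x xte e x xte e x x xte; concatenated:

xteexxxtextexteexxteexxteexxxte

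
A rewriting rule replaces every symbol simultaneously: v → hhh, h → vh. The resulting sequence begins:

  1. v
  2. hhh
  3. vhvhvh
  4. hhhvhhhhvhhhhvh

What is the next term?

Replace each of the 15 characters of hhhvhhhhvhhhhvh in place — vh vh vh hhh vh vh vh vh hhh vh vh vh vh hhh vh — and concatenate.

vhvhvhhhhvhvhvhvhhhhvhvhvhvhhhhvh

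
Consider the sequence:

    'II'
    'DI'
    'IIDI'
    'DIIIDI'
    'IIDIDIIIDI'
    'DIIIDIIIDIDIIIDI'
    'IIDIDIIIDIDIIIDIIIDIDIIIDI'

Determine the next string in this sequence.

This is a Fibonacci-style word recurrence s(k) = s(k−2)·s(k−1): e.g. II·DI = IIDI.
So term 8 is DIIIDIIIDIDIIIDI·IIDIDIIIDIDIIIDIIIDIDIIIDI.

DIIIDIIIDIDIIIDIIIDIDIIIDIDIIIDIIIDIDIIIDI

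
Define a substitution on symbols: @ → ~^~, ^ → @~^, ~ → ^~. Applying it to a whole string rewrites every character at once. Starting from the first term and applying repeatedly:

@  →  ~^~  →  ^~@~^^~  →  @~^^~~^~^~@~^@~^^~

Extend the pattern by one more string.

~^~^~@~^@~^^~^~@~^^~@~^^~~^~^~@~^~^~^~@~^@~^^~

Applying the rule to each of the 18 symbols of @~^^~~^~^~@~^@~^^~ gives the pieces ~^~ ^~ @~^ @~^ ^~ ^~ @~^ ^~ @~^ ^~ ~^~ ^~ @~^ ~^~ ^~ @~^ @~^ ^~, which concatenate to the answer.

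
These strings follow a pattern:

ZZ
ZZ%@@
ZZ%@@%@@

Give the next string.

Every step adds %@@ to the end: s(k+1) = s(k)·%@@.
Applying this once more to ZZ%@@%@@:

ZZ%@@%@@%@@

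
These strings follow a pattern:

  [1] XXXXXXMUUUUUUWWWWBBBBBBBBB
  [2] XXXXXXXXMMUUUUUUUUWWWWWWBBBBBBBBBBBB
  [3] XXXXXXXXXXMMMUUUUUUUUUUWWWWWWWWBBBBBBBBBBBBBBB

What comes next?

Reading off run lengths: X runs 6, 8, 10; M runs 1, 2, 3; U runs 6, 8, 10; W runs 4, 6, 8; B runs 9, 12, 15 — each is linear in n, where the shown terms are n = 3, 4, 5.
Setting n = 6 gives 12, 4, 12, 10, 18 characters in each block.

XXXXXXXXXXXXMMMMUUUUUUUUUUUUWWWWWWWWWWBBBBBBBBBBBBBBBBBB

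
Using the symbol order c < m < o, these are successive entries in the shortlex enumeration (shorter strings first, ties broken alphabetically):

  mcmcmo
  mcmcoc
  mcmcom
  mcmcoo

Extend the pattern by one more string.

mcmmcc

Find the rightmost character of mcmcoo below o, bump it to the next letter, and reset everything to its right to c.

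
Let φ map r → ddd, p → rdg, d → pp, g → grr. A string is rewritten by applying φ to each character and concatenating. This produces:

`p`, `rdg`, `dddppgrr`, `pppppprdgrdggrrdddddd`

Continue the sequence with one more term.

φ(pppppprdgrdggrrdddddd) expands symbol-by-symbol to rdg rdg rdg rdg rdg rdg ddd pp grr ddd pp grr grr ddd ddd pp pp pp pp pp pp; joining the 21 pieces gives the next term.

rdgrdgrdgrdgrdgrdgdddppgrrdddppgrrgrrddddddpppppppppppp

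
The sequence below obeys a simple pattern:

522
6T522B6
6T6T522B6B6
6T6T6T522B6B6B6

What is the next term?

6T6T6T6T522B6B6B6B6

Every step adds 6T to the front and B6 to the end of the previous string.
So the next term is 6T·6T6T6T522B6B6B6·B6.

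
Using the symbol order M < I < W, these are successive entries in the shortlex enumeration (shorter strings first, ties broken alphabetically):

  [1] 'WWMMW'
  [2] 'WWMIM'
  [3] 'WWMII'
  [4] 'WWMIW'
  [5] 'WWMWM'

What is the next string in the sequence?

Find the rightmost character of WWMWM below W, bump it to the next letter, and reset everything to its right to M.

WWMWI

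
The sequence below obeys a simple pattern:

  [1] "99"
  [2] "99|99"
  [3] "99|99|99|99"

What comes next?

Every step duplicates the string with '|' between the halves.
Doubling 99|99|99|99 with '|' between the halves:

99|99|99|99|99|99|99|99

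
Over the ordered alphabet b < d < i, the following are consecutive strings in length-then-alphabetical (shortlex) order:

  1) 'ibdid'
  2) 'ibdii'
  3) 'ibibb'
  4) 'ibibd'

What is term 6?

ibidb

Stepping forward 2 times from ibibd: ibibd → ibibi, then the target.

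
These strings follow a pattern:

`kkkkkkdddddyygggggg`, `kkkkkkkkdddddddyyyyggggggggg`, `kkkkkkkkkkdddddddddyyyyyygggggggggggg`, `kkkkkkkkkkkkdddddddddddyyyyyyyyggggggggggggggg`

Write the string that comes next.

kkkkkkkkkkkkkkdddddddddddddyyyyyyyyyygggggggggggggggggg

Term n consists of 2n+2 k's, followed by 2n+1 d's, followed by 2n-2 y's, followed by 3n g's, where the shown terms are n = 2, 3, 4, 5.
Setting n = 6 gives 14, 13, 10, 18 characters in each block.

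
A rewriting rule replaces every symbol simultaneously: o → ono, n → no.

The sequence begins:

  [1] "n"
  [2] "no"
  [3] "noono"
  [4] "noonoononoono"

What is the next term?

noonoononoonoononoononoonoononoono

Applying the rule to each of the 13 symbols of noonoononoono gives the pieces no ono ono no ono ono no ono no ono ono no ono, which concatenate to the answer.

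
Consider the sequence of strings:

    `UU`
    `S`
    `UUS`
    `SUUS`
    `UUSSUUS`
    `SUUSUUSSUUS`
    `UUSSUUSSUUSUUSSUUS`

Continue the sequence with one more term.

Each term (from the third on) is the two preceding terms concatenated in order: term 3 = UU·S = UUS.
Continuing: SUUSUUSSUUS · UUSSUUSSUUSUUSSUUS gives term 8.

SUUSUUSSUUSUUSSUUSSUUSUUSSUUS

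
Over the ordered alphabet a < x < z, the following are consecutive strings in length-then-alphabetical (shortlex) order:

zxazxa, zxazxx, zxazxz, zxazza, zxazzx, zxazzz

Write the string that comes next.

zxxaaa

The successor of zxazzz increments the rightmost position that isn't already z and resets every position after it to a.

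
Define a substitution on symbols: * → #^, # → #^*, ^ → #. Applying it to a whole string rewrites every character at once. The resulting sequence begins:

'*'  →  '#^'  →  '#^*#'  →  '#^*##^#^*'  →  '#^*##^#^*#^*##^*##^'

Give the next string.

#^*##^#^*#^*##^*##^#^*##^#^*#^*##^#^*#^*#

φ(#^*##^#^*#^*##^*##^) expands symbol-by-symbol to #^* # #^ #^* #^* # #^* # #^ #^* # #^ #^* #^* # #^ #^* #^* #; joining the 19 pieces gives the next term.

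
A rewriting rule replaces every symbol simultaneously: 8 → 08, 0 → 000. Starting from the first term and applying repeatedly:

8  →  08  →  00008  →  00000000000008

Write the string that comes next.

Replace each of the 14 characters of 00000000000008 in place — 000 000 000 000 000 000 000 000 000 000 000 000 000 08 — and concatenate.

00000000000000000000000000000000000000008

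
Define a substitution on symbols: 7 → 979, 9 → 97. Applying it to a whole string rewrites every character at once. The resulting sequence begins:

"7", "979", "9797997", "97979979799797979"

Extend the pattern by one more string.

φ(97979979799797979) expands symbol-by-symbol to 97 979 97 979 97 97 979 97 979 97 97 979 97 979 97 979 97; joining the 17 pieces gives the next term.

97979979799797979979799797979979799797997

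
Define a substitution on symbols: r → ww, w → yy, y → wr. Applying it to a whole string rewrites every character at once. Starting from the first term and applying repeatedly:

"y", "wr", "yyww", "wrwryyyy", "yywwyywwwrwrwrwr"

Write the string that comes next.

wrwryyyywrwryyyyyywwyywwyywwyyww

Replace each of the 16 characters of yywwyywwwrwrwrwr in place — wr wr yy yy wr wr yy yy yy ww yy ww yy ww yy ww — and concatenate.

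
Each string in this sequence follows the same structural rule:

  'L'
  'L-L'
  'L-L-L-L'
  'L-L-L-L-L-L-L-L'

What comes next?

L-L-L-L-L-L-L-L-L-L-L-L-L-L-L-L

Every step duplicates the string with '-' between the halves.
So the next term is two copies of L-L-L-L-L-L-L-L with '-' between the halves.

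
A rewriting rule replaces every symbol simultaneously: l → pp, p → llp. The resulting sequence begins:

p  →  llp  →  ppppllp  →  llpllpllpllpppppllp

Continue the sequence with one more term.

φ(llpllpllpllpppppllp) expands symbol-by-symbol to pp pp llp pp pp llp pp pp llp pp pp llp llp llp llp llp pp pp llp; joining the 19 pieces gives the next term.

ppppllpppppllpppppllpppppllpllpllpllpllpppppllp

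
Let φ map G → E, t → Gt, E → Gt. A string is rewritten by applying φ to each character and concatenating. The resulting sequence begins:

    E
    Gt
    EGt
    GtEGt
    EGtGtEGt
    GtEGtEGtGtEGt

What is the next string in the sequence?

EGtGtEGtGtEGtEGtGtEGt

Applying the rule to each of the 13 symbols of GtEGtEGtGtEGt gives the pieces E Gt Gt E Gt Gt E Gt E Gt Gt E Gt, which concatenate to the answer.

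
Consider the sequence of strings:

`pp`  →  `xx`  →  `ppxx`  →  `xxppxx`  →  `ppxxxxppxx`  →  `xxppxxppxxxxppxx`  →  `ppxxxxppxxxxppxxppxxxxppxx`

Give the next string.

Each term (from the third on) is the two preceding terms concatenated in order: term 3 = pp·xx = ppxx.
Continuing: xxppxxppxxxxppxx · ppxxxxppxxxxppxxppxxxxppxx gives term 8.

xxppxxppxxxxppxxppxxxxppxxxxppxxppxxxxppxx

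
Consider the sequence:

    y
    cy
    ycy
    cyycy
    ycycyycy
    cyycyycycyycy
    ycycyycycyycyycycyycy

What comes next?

This is a Fibonacci-style word recurrence s(k) = s(k−2)·s(k−1): e.g. y·cy = ycy.
The next term joins cyycyycycyycy and ycycyycycyycyycycyycy.

cyycyycycyycyycycyycycyycyycycyycy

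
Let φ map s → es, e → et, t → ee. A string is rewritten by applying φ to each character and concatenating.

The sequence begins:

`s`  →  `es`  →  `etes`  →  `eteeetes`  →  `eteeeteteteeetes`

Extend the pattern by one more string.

eteeeteteteeeteeeteeeteteteeetes

Applying the rule to each of the 16 symbols of eteeeteteteeetes gives the pieces et ee et et et ee et ee et ee et et et ee et es, which concatenate to the answer.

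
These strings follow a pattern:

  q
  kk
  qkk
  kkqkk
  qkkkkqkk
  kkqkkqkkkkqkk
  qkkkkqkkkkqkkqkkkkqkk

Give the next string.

kkqkkqkkkkqkkqkkkkqkkkkqkkqkkkkqkk

From term 3 onward, concatenate the second-to-last term with the last: q·kk = qkk, kk·qkk = kkqkk, …
Continuing: kkqkkqkkkkqkk · qkkkkqkkkkqkkqkkkkqkk gives term 8.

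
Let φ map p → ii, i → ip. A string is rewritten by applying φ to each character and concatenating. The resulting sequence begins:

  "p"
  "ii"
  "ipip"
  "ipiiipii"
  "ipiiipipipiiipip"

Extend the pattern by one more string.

ipiiipipipiiipiiipiiipipipiiipii

φ(ipiiipipipiiipip) expands symbol-by-symbol to ip ii ip ip ip ii ip ii ip ii ip ip ip ii ip ii; joining the 16 pieces gives the next term.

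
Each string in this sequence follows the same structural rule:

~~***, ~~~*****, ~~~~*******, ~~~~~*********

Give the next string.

Each string has the form ~^{n} *^{2n-1}, where the shown terms are n = 2, 3, 4, 5.
For the next term, n = 6, so the run lengths are 6, 11.

~~~~~~***********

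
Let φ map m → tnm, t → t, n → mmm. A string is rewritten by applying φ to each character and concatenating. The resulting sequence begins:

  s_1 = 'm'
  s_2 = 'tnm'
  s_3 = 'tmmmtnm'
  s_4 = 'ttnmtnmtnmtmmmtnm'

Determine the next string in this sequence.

Replace each of the 17 characters of ttnmtnmtnmtmmmtnm in place — t t mmm tnm t mmm tnm t mmm tnm t tnm tnm tnm t mmm tnm — and concatenate.

ttmmmtnmtmmmtnmtmmmtnmttnmtnmtnmtmmmtnm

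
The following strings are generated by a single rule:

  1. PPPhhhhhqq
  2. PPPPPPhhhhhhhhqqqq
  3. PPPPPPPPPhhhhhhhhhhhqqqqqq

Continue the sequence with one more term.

PPPPPPPPPPPPhhhhhhhhhhhhhhqqqqqqqq

Each string has the form P^{3n} h^{3n+2} q^{2n} (n = 1, 2, …).
At n = 4 the blocks have lengths 12, 14, 8.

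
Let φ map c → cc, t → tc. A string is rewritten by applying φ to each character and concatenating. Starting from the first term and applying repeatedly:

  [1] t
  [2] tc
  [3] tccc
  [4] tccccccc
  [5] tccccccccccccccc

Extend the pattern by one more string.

φ(tccccccccccccccc) expands symbol-by-symbol to tc cc cc cc cc cc cc cc cc cc cc cc cc cc cc cc; joining the 16 pieces gives the next term.

tccccccccccccccccccccccccccccccc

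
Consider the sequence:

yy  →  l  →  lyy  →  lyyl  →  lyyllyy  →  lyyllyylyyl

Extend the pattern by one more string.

lyyllyylyyllyyllyy

From term 3 onward, concatenate the last term with the second-to-last: l·yy = lyy, lyy·l = lyyl, …
Continuing: lyyllyylyyl · lyyllyy gives term 7.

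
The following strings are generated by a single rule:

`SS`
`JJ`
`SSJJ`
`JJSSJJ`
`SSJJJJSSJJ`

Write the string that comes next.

JJSSJJSSJJJJSSJJ

Each term (from the third on) is the two preceding terms concatenated in order: term 3 = SS·JJ = SSJJ.
Continuing: JJSSJJ · SSJJJJSSJJ gives term 6.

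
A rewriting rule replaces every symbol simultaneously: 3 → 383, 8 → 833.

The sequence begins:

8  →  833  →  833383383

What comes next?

833383383383833383383833383

Expanding 833383383: 8→833, 3→383, 3→383, 3→383, 8→833, 3→383, 3→383, 8→833, 3→383. Concatenated: 833 383 383 383 833 383 383 833 383.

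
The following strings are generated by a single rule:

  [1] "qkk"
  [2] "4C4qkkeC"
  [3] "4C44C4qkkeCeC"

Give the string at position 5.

4C44C44C44C4qkkeCeCeCeC

Every step adds 4C4 to the front and eC to the end of the previous string.
From 4C44C4qkkeCeC, 2 further steps: 4C44C4qkkeCeC → 4C44C44C4qkkeCeCeC → (answer).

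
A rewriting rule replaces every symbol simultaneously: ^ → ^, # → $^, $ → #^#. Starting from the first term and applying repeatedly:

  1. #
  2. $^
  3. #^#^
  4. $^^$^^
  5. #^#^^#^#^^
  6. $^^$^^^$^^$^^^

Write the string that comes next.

Rewriting the 14 symbols of $^^$^^^$^^$^^^ one by one yields #^# ^ ^ #^# ^ ^ ^ #^# ^ ^ #^# ^ ^ ^; concatenated:

#^#^^#^#^^^#^#^^#^#^^^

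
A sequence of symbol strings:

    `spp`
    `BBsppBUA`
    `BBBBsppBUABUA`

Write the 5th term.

BBBBBBBBsppBUABUABUABUA

Each term wraps the previous one in BB on the left and BUA on the right.
From BBBBsppBUABUA, 2 further steps: BBBBsppBUABUA → BBBBBBsppBUABUABUA → (answer).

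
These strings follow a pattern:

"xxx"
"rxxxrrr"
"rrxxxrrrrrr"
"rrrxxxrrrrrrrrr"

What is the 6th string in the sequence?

rrrrrxxxrrrrrrrrrrrrrrr

Each term wraps the previous one in r on the left and rrr on the right.
From rrrxxxrrrrrrrrr, 2 further steps: rrrxxxrrrrrrrrr → rrrrxxxrrrrrrrrrrrr → (answer).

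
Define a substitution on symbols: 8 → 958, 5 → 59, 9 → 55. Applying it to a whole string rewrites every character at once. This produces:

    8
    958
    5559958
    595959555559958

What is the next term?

5955595559555959595959555559958

φ(595959555559958) expands symbol-by-symbol to 59 55 59 55 59 55 59 59 59 59 59 55 55 59 958; joining the 15 pieces gives the next term.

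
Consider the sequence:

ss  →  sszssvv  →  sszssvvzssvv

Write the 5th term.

The strings grow by a fixed suffix zssvv each time.
From sszssvvzssvv, 2 further steps: sszssvvzssvv → sszssvvzssvvzssvv → (answer).

sszssvvzssvvzssvvzssvv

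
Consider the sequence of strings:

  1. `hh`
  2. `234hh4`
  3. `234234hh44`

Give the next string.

s(k+1) = 234·s(k)·4, so each term gains 234 as a prefix and 4 as a suffix.
Applying this once more to 234234hh44:

234234234hh444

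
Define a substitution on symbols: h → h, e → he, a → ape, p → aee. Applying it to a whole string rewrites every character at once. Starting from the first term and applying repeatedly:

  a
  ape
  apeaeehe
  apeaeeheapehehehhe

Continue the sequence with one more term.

φ(apeaeeheapehehehhe) expands symbol-by-symbol to ape aee he ape he he h he ape aee he h he h he h h he; joining the 18 pieces gives the next term.

apeaeeheapehehehheapeaeehehhehhehhhe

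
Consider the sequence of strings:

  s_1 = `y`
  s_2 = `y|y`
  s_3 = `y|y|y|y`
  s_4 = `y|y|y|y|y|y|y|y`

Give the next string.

Every step duplicates the string with '|' between the halves.
Doubling y|y|y|y|y|y|y|y with '|' between the halves:

y|y|y|y|y|y|y|y|y|y|y|y|y|y|y|y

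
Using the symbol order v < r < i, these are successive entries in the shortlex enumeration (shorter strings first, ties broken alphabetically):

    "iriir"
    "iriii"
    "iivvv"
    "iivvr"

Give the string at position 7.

Stepping forward 3 times from iivvr: iivvr → iivvi → iivrv, then the target.

iivrr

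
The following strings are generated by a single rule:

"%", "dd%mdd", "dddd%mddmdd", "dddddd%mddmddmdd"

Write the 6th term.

dddddddddd%mddmddmddmddmdd

Every step adds dd to the front and mdd to the end of the previous string.
From dddddd%mddmddmdd, 2 further steps: dddddd%mddmddmdd → dddddddd%mddmddmddmdd → (answer).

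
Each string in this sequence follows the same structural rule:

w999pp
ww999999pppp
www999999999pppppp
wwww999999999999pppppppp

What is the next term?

Reading off run lengths: w runs 1, 2, 3, 4; 9 runs 3, 6, 9, 12; p runs 2, 4, 6, 8 — each is linear in n (n = 1, 2, …).
At n = 5 the blocks have lengths 5, 15, 10.

wwwww999999999999999pppppppppp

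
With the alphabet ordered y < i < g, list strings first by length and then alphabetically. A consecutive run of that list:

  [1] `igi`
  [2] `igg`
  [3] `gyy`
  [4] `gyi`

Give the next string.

The successor of gyi increments the rightmost position that isn't already g and resets every position after it to y.

gyg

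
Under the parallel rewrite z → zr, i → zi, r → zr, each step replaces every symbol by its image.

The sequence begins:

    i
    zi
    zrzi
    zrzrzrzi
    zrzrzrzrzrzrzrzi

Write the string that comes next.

φ(zrzrzrzrzrzrzrzi) expands symbol-by-symbol to zr zr zr zr zr zr zr zr zr zr zr zr zr zr zr zi; joining the 16 pieces gives the next term.

zrzrzrzrzrzrzrzrzrzrzrzrzrzrzrzi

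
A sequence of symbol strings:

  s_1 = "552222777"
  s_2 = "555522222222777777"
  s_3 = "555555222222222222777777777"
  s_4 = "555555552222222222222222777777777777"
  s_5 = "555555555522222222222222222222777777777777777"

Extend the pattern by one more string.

555555555555222222222222222222222222777777777777777777

The n-th term is 2n 5's then 4n 2's then 3n 7's (n = 1, 2, …).
For the next term, n = 6, so the run lengths are 12, 24, 18.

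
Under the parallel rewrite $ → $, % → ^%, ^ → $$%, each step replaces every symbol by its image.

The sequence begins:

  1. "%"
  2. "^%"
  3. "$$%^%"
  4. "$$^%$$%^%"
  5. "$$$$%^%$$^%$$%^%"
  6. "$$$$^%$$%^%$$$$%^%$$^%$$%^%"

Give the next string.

$$$$$$%^%$$^%$$%^%$$$$^%$$%^%$$$$%^%$$^%$$%^%

φ($$$$^%$$%^%$$$$%^%$$^%$$%^%) expands symbol-by-symbol to $ $ $ $ $$% ^% $ $ ^% $$% ^% $ $ $ $ ^% $$% ^% $ $ $$% ^% $ $ ^% $$% ^%; joining the 27 pieces gives the next term.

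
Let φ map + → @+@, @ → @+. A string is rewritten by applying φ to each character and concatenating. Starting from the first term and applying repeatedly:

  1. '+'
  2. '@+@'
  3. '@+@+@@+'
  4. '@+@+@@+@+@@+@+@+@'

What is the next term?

φ(@+@+@@+@+@@+@+@+@) expands symbol-by-symbol to @+ @+@ @+ @+@ @+ @+ @+@ @+ @+@ @+ @+ @+@ @+ @+@ @+ @+@ @+; joining the 17 pieces gives the next term.

@+@+@@+@+@@+@+@+@@+@+@@+@+@+@@+@+@@+@+@@+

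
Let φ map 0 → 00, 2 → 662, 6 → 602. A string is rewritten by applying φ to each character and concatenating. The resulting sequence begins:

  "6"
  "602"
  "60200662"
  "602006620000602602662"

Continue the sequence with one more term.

Applying the rule to each of the 21 symbols of 602006620000602602662 gives the pieces 602 00 662 00 00 602 602 662 00 00 00 00 602 00 662 602 00 662 602 602 662, which concatenate to the answer.

602006620000602602662000000006020066260200662602602662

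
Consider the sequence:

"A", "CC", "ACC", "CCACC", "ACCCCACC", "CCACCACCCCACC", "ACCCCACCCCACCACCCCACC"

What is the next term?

From term 3 onward, concatenate the second-to-last term with the last: A·CC = ACC, CC·ACC = CCACC, …
So term 8 is CCACCACCCCACC·ACCCCACCCCACCACCCCACC.

CCACCACCCCACCACCCCACCCCACCACCCCACC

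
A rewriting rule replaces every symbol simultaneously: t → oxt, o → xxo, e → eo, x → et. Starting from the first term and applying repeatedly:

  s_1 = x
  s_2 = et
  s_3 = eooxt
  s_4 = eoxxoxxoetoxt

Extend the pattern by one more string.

eoxxoetetxxoetetxxoeooxtxxoetoxt

Applying the rule to each of the 13 symbols of eoxxoxxoetoxt gives the pieces eo xxo et et xxo et et xxo eo oxt xxo et oxt, which concatenate to the answer.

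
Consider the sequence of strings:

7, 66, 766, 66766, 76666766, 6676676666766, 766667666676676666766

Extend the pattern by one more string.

From term 3 onward, concatenate the second-to-last term with the last: 7·66 = 766, 66·766 = 66766, …
The next term joins 6676676666766 and 766667666676676666766.

6676676666766766667666676676666766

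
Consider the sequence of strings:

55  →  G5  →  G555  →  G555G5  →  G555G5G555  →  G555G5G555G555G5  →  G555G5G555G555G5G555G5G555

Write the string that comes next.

G555G5G555G555G5G555G5G555G555G5G555G555G5

This is a Fibonacci-style word recurrence s(k) = s(k−1)·s(k−2): e.g. G5·55 = G555.
Continuing: G555G5G555G555G5G555G5G555 · G555G5G555G555G5 gives term 8.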